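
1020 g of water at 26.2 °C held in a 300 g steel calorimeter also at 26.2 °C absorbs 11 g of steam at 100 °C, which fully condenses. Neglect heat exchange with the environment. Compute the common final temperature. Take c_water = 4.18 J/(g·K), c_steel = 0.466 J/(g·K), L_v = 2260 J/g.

T_f ≈ 32.5 °C

Energy conservation, ΣQ = 0:
steam→water at 100 °C releases m L_v = 11·2260 = 24860
  condensed water 100 °C→T: 45.98(T − 100)
  original water: 4263.6(T − 26.2)
  cup: 139.8(T − 26.2)
4449.4 T = 24860 + 4598 + 115369 = 144827
T ≈ 32.55 °C (< 100 °C, so full condensation is consistent).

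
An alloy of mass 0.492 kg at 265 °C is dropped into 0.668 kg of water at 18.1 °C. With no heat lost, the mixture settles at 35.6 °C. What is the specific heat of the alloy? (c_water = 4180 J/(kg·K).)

c ≈ 433 J/(kg·K)

Heat lost by the alloy = heat gained by the water:
0.492·c·(265 − 35.6) = 0.668·4180·(35.6 − 18.1)
112.86 c = 48864  ⇒  c ≈ 432.9 J/(kg·K)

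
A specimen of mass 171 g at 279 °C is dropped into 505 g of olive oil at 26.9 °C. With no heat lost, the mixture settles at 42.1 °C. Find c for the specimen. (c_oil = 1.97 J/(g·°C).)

c ≈ 0.373 J/(g·°C)

Heat lost by the specimen = heat gained by the oil:
171×c×(279 − 42.1) = 505×1.97×(42.1 − 26.9)
40510 c = 15122  ⇒  c ≈ 0.3733 J/(g·°C)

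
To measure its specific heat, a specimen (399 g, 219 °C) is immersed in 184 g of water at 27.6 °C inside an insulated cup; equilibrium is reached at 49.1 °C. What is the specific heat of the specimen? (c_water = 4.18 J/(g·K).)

c ≈ 0.244 J/(g·K)

Heat lost by the specimen = heat gained by the water:
399·c·(219 − 49.1) = 184·4.18·(49.1 − 27.6)
67790 c = 16536  ⇒  c ≈ 0.2439 J/(g·K)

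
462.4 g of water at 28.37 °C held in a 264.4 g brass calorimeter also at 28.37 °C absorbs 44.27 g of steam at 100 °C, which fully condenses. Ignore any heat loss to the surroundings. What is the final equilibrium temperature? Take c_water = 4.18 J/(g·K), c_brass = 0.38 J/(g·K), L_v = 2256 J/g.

T_f ≈ 79.4 °C

Let T be the final temperature. ΣQ_i = 0:
condense steam: −44.27×2256 = −99873; condensate cools 100→T: 44.27×4.18×(T − 100) = 185.05(T − 100); original water: 1932.8(T − 28.37); brass cup: 264.4×0.38×(T − 28.37) = 100.47(T − 28.37)
2218.4 T = 99873 + 18505 + 57685 = 176063
T ≈ 79.37 °C (< 100 °C, so full condensation is consistent).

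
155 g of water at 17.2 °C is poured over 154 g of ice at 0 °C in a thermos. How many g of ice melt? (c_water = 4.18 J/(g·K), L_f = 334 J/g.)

Water can give up m c ΔT = 155·4.18·17.2 = 11144 J before reaching 0 °C.
Fully melting the ice requires m_ice L_f = 154·334 = 51436 J.
Since 11144 < 51436 J, not all the ice melts; equilibrium is at 0 °C.
Mass melted = 11144/334 ≈ 33.36 g.

m_melted ≈ 33.4 g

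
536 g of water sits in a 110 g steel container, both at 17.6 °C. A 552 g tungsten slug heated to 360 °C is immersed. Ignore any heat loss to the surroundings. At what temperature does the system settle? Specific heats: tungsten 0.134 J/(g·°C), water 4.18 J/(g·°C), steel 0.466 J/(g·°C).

T_f ≈ 28.3 °C

Net heat exchanged in the isolated system is zero:
552×0.134×(T − 360) + 536×4.18×(T − 17.6) + 110×0.466×(T − 17.6) = 0
(73.97 + 2240.5 + 51.26) T = 73.97×360 + 2240.5×17.6 + 51.26×17.6
T ≈ 28.31 °C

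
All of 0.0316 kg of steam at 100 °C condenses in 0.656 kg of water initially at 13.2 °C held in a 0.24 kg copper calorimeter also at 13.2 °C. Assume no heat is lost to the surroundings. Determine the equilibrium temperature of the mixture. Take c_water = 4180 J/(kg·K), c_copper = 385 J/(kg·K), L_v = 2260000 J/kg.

T_f ≈ 41.1 °C

Sum of m c ΔT and latent-heat terms is zero:
steam→water at 100 °C releases m L_v = 0.0316·2260000 = 71416; condensed water 100 °C→T: 132.09(T − 100); original water: 2742.1(T − 13.2); copper cup: 0.24·385·(T − 13.2) = 92.4(T − 13.2)
2966.6 T = 71416 + 13209 + 37415 = 122040
T ≈ 41.14 °C — below 100 °C, confirming all the steam condensed.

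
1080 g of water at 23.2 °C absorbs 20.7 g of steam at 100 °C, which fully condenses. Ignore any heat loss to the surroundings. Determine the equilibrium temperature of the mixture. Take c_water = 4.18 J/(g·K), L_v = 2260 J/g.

Taking heat into each body as positive, Σ m c ΔT = 0:
latent heat released on condensation: 20.7×2260 = 46782; condensate cools 100→T: 20.7×4.18×(T − 100) = 86.53(T − 100); original water: 4514.4(T − 23.2)
4600.9 T = 46782 + 8652.6 + 104734 = 160169
T ≈ 34.81 °C — below 100 °C, confirming all the steam condensed.

T_f ≈ 34.8 °C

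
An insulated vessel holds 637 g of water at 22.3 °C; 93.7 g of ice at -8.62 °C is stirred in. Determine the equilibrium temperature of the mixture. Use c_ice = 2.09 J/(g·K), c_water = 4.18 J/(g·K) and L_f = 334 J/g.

T_f ≈ 8.6 °C

Let T be the final temperature. ΣQ_i = 0:
warm ice to 0 °C: 93.7×2.09×(0 − (-8.62)) = 1688.1; fusion: m_ice L_f = 93.7×334 = 31296; warm the meltwater: 391.67 T; water: 2662.7(T − 22.3)
3054.3 T = 59377 − 32984 = 26393
T ≈ 8.64 °C. Since T > 0 °C, the all-ice-melts assumption holds.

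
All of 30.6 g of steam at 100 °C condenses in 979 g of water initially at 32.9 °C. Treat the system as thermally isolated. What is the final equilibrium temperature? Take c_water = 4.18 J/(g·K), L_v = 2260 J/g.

T_f ≈ 51.3 °C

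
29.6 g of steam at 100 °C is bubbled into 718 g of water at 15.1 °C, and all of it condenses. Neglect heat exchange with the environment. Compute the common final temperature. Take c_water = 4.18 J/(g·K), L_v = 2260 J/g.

T_f ≈ 39.9 °C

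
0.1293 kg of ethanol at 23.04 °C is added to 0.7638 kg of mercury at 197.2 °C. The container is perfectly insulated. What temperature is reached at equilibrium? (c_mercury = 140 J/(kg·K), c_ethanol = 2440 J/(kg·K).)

T_f ≈ 67.1 °C

T_f = Σ m_i c_i T_i / Σ m_i c_i:
T_f = (106.93·197.2 + 315.49·23.04) / (106.93 + 315.49)
    = 28356 / 422.42 ≈ 67.13 °C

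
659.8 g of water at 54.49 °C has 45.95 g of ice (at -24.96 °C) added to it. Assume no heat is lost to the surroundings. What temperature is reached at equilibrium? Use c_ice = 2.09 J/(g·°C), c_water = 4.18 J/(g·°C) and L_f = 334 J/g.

T_f ≈ 44.9 °C

Sum of m c ΔT and latent-heat terms is zero:
ice -24.96→0 °C: 45.95·2.09·24.96 = 2397
  fusion: m_ice L_f = 45.95·334 = 15347
  meltwater 0→T: 45.95·4.18·T = 192.07 T
  water: 2758(T − 54.49)
2950 T = 150281 − 17744 = 132537
T ≈ 44.93 °C. Since T > 0 °C, the all-ice-melts assumption holds.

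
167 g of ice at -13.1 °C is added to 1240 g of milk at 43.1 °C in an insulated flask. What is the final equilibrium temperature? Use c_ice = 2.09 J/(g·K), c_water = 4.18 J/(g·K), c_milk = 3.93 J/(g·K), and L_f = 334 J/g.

Let T be the final temperature. ΣQ_i = 0:
warm ice to 0 °C: 167·2.09·(0 − (-13.1)) = 4572.3
  fusion: m_ice L_f = 167·334 = 55778
  warm the meltwater: 698.06 T
  milk: 4873.2(T − 43.1)
5571.3 T = 210035 − 60350 = 149685
T ≈ 26.87 °C — above 0 °C, consistent with complete melting.

T_f ≈ 26.9 °C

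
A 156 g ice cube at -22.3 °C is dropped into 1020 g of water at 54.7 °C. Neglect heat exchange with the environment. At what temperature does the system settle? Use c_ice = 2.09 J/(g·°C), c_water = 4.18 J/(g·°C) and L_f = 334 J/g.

T_f ≈ 35.4 °C

Conservation of energy gives ΣQ = 0:
ice -22.3→0 °C: 156×2.09×22.3 = 7270.7; fusion: m_ice L_f = 156×334 = 52104; warm the meltwater: 652.08 T; water cools: 1020×4.18×(T − 54.7) = 4263.6(T − 54.7)
4915.7 T = 233219 − 59375 = 173844
T ≈ 35.37 °C (positive, so assuming full melt was valid).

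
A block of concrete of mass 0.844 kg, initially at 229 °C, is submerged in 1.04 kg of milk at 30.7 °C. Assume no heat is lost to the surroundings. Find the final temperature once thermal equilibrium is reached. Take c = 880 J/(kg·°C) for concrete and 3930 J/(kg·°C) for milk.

T_f ≈ 61.2 °C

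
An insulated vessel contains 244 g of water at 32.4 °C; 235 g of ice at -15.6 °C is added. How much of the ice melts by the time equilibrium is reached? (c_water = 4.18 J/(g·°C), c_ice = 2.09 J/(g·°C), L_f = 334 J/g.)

m_melted ≈ 76 g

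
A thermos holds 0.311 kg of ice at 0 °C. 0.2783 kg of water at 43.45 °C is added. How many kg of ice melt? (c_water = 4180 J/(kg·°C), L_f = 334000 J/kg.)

m_melted ≈ 0.151 kg

Heat available from the water dropping to 0 °C: 0.2783·4180·43.45 = 50545 J.
To melt every bit of ice: 0.311·334000 = 103874 J.
That's not enough to melt it all — equilibrium is at 0 °C with ice remaining.
Mass melted = 50545/334000 ≈ 0.1513 kg.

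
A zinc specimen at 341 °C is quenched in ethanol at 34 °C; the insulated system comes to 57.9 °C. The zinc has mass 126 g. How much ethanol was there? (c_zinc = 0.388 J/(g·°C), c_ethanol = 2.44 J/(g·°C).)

m ≈ 237 g

Heat lost by the zinc = heat gained by the ethanol:
126×0.388×(341 − 57.9) = m×2.44×(57.9 − 34)
58.32 m = 13840  ⇒  m ≈ 237.3 g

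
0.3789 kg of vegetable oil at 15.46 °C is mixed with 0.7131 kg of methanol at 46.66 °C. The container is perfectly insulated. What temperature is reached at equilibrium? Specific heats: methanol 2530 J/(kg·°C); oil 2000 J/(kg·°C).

T_f ≈ 37.4 °C

Set heat shed by the hot body equal to heat absorbed by the cold body:
0.7131*2530*(46.66 − T) = 0.3789*2000*(T − 15.46)
1804.1(46.66 − T) = 757.8(T − 15.46)
2561.9 T = 95897  ⇒  T ≈ 37.43 °C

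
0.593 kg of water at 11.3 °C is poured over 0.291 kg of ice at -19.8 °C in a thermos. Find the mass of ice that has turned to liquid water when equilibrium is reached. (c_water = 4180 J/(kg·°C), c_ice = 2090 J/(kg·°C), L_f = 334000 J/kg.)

m_melted ≈ 0.0478 kg

Heat available from the water dropping to 0 °C: 0.593×4180×11.3 = 28010 J.
Of that, 0.291×2090×19.8 = 12042 J goes to bring the ice to 0 °C, leaving 15968 J.
Fully melting the ice requires m_ice L_f = 0.291×334000 = 97194 J.
15968 J < 97194 J, so only part of the ice melts and the system sits at 0 °C.
Mass melted = 15968/334000 ≈ 0.04781 kg.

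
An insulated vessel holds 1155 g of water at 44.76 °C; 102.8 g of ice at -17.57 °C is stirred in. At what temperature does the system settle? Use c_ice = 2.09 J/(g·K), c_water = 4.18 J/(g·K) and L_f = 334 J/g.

Conservation of energy gives ΣQ = 0:
ice -17.57→0 °C: 102.8×2.09×17.57 = 3774.9
  melt ice: 102.8×334 = 34335
  meltwater 0→T: 102.8×4.18×T = 429.7 T
  water cools: 1155×4.18×(T − 44.76) = 4827.9(T − 44.76)
5257.6 T = 216097 − 38110 = 177987
T ≈ 33.85 °C — above 0 °C, consistent with complete melting.

T_f ≈ 33.9 °C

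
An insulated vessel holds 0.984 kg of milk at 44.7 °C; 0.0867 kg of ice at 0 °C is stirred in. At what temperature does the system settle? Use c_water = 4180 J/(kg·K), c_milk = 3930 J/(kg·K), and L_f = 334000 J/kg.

T_f ≈ 34.0 °C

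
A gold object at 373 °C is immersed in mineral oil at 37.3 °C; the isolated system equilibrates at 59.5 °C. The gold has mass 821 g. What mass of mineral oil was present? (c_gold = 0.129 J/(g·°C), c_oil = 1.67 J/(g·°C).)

m ≈ 896 g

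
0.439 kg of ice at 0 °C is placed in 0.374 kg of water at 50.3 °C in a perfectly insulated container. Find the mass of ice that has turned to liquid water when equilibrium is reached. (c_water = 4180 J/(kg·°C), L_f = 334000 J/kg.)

Cooling the water to 0 °C releases 0.374·4180·50.3 = 78635 J.
Fully melting the ice requires m_ice L_f = 0.439·334000 = 146626 J.
78635 J < 146626 J, so only part of the ice melts and the system sits at 0 °C.
Mass melted = 78635/334000 ≈ 0.2354 kg.

m_melted ≈ 0.235 kg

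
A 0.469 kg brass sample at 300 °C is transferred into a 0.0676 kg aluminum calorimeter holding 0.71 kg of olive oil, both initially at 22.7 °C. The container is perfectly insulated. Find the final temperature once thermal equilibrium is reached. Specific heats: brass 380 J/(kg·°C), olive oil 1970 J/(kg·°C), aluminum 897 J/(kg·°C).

Net heat exchanged in the isolated system is zero:
0.469·380·(T − 300) + 0.71·1970·(T − 22.7) + 0.0676·897·(T − 22.7) = 0
178.22(T − 300) + 1398.7(T − 22.7) + 60.64(T − 22.7) = 0
1637.6 T = 86593
T = 86593/1637.6 ≈ 52.88 °C

T_f ≈ 52.9 °C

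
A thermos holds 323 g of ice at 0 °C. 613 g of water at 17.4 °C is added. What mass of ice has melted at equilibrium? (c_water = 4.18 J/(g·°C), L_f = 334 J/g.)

m_melted ≈ 133 g

Water can give up m c ΔT = 613·4.18·17.4 = 44585 J before reaching 0 °C.
Fully melting the ice requires m_ice L_f = 323·334 = 107882 J.
That's not enough to melt it all — equilibrium is at 0 °C with ice remaining.
m_melt = 44585 / L_f = 133.5 g.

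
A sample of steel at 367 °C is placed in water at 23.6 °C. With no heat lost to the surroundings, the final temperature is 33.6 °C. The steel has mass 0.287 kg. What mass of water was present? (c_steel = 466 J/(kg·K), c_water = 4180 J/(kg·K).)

m ≈ 1.07 kg

Let T be the final temperature. ΣQ_i = 0:
0.287·466·(33.6 − 367) + m·4180·(33.6 − 23.6) = 0
41800 m = 44590
m = 44590/41800 ≈ 1.067 kg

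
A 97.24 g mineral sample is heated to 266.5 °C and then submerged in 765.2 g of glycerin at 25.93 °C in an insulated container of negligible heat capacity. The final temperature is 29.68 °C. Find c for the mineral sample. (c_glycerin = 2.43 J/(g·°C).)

c ≈ 0.303 J/(g·°C)

Heat lost by the mineral sample = heat gained by the glycerin:
97.24×c×(266.5 − 29.68) = 765.2×2.43×(29.68 − 25.93)
23028 c = 6972.9  ⇒  c ≈ 0.3028 J/(g·°C)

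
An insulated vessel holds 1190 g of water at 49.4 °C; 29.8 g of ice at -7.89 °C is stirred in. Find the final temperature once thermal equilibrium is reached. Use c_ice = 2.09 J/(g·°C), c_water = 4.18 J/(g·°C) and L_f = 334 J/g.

T_f ≈ 46.1 °C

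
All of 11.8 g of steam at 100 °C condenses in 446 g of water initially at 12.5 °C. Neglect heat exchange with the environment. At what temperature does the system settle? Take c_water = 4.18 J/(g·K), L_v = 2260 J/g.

Heat gained plus heat lost sum to zero:
condense steam: −11.8×2260 = −26668; condensed water 100 °C→T: 49.32(T − 100); water warms: 446×4.18×(T − 12.5) = 1864.3(T − 12.5)
1913.6 T = 26668 + 4932.4 + 23304 = 54904
T ≈ 28.69 °C (< 100 °C, so full condensation is consistent).

T_f ≈ 28.7 °C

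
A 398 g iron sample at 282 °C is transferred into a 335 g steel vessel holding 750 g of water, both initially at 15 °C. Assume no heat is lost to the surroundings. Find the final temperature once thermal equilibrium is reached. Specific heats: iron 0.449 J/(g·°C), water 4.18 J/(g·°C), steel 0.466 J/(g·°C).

T_f ≈ 28.8 °C

T_f = Σ m_i c_i T_i / Σ m_i c_i:
T_f = (178.7·282 + 3135·15 + 156.11·15) / (178.7 + 3135 + 156.11)
    = 99761 / 3469.8 ≈ 28.75 °C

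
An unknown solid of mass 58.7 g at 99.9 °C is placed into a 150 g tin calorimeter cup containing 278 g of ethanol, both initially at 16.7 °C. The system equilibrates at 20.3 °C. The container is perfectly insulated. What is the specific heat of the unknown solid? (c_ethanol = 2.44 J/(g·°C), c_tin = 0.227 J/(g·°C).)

Net heat exchanged in the isolated system is zero:
58.7·c·(20.3 − 99.9) + 278·2.44·(20.3 − 16.7) + 150·0.227·(20.3 − 16.7) = 0
-4672.5 c = -2564.5
c = -2564.5/-4672.5 ≈ 0.5489 J/(g·°C)

c ≈ 0.549 J/(g·°C)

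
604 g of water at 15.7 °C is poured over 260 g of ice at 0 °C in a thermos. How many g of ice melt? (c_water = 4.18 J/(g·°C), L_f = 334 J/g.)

Cooling the water to 0 °C releases 604·4.18·15.7 = 39638 J.
To melt every bit of ice: 260·334 = 86840 J.
39638 J < 86840 J, so only part of the ice melts and the system sits at 0 °C.
m_melted·334 = 39638  ⇒  m_melted ≈ 118.7 g.

m_melted ≈ 119 g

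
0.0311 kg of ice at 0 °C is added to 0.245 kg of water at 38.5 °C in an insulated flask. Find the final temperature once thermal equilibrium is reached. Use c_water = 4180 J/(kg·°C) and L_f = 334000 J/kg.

T_f ≈ 25.2 °C

Conservation of energy gives ΣQ = 0:
latent heat to melt: 0.0311×334000 = 10387
  warm the meltwater: 130 T
  water cools: 0.245×4180×(T − 38.5) = 1024.1(T − 38.5)
1154.1 T = 39428 − 10387 = 29040
T ≈ 25.16 °C — above 0 °C, consistent with complete melting.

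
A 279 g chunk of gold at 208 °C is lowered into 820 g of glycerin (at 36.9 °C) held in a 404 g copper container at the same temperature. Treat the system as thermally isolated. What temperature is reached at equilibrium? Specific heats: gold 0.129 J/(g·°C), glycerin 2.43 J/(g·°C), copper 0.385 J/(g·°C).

T_f ≈ 39.7 °C

T_f = Σ m_i c_i T_i / Σ m_i c_i:
T_f = (35.99×208 + 1992.6×36.9 + 155.54×36.9) / (35.99 + 1992.6 + 155.54)
    = 86752 / 2184.1 ≈ 39.72 °C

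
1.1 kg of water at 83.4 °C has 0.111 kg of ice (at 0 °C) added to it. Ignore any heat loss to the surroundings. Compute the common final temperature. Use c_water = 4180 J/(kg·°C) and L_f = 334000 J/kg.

T_f ≈ 68.4 °C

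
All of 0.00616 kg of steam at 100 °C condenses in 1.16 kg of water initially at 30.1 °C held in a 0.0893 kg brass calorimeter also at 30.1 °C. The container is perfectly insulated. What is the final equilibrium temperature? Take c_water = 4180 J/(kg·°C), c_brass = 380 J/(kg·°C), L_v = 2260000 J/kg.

Let T be the final temperature. ΣQ_i = 0:
condense steam: −0.00616·2260000 = −13922
  condensate cools 100→T: 0.00616·4180·(T − 100) = 25.75(T − 100)
  original water: 4848.8(T − 30.1)
  cup: 33.93(T − 30.1)
4908.5 T = 13922 + 2574.9 + 146970 = 163467
T ≈ 33.30 °C (< 100 °C, so full condensation is consistent).

T_f ≈ 33.3 °C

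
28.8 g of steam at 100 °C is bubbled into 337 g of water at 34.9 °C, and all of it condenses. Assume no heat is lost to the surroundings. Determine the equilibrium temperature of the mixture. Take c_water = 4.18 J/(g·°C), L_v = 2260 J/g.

Net heat exchanged in the isolated system is zero:
condense steam: −28.8×2260 = −65088
  condensed water 100 °C→T: 120.38(T − 100)
  water warms: 337×4.18×(T − 34.9) = 1408.7(T − 34.9)
1529 T = 65088 + 12038 + 49162 = 126289
T ≈ 82.59 °C, under the boiling point, so the assumption holds.

T_f ≈ 82.6 °C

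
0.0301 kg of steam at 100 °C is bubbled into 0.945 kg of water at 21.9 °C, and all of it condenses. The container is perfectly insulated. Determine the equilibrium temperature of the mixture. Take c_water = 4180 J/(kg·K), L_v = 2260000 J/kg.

T_f ≈ 41.0 °C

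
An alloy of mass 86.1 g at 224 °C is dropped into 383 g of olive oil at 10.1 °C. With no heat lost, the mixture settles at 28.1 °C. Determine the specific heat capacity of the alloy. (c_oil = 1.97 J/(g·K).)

Conservation of energy gives ΣQ = 0:
86.1×c×(28.1 − 224) + 383×1.97×(28.1 − 10.1) = 0
-16867 c = -13581
c = -13581/-16867 ≈ 0.8052 J/(g·K)

c ≈ 0.805 J/(g·K)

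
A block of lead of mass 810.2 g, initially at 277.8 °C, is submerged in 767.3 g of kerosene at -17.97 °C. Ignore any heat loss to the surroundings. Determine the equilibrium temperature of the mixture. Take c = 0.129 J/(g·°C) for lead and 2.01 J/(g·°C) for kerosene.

T_f ≈ 0.8 °C

Let T be the final temperature. ΣQ_i = 0:
810.2·0.129·(T − 277.8) + 767.3·2.01·(T − (-17.97)) = 0
1646.8 T = 1319.8
T = 1319.8 / 1646.8 = 0.801 °C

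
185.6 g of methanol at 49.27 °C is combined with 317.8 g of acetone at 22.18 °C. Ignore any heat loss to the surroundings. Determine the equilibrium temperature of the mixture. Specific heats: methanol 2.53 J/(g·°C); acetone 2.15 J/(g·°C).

Let T be the final temperature. ΣQ_i = 0:
185.6*2.53*(T − 49.27) + 317.8*2.15*(T − 22.18) = 0
(469.57 + 683.27) T = 469.57*49.27 + 683.27*22.18
T = 38291 / 1152.8 = 33.2 °C

T_f ≈ 33.2 °C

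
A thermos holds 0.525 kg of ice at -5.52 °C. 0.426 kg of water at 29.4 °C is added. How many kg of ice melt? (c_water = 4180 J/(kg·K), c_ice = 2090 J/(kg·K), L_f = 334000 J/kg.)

Water can give up m c ΔT = 0.426×4180×29.4 = 52352 J before reaching 0 °C.
Of that, 0.525×2090×5.52 = 6056.8 J goes to bring the ice to 0 °C, leaving 46295 J.
Fully melting the ice requires m_ice L_f = 0.525×334000 = 175350 J.
Since 46295 < 175350 J, not all the ice melts; equilibrium is at 0 °C.
m_melt = 46295 / L_f = 0.1386 kg.

m_melted ≈ 0.139 kg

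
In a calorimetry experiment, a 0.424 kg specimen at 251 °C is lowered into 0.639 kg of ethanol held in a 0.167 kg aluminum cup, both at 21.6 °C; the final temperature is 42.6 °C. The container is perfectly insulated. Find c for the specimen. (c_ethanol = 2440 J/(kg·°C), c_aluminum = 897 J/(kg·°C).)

Let T be the final temperature. ΣQ_i = 0:
0.424·c·(42.6 − 251) + 0.639·2440·(42.6 − 21.6) + 0.167·897·(42.6 − 21.6) = 0
-88.36 c = -35888
c = -35888/-88.36 ≈ 406.2 J/(kg·°C)

c ≈ 406 J/(kg·°C)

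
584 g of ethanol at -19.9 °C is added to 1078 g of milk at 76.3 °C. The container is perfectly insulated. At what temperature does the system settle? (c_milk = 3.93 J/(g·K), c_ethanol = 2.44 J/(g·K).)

Setting the total heat transfer to zero:
1078*3.93*(T − 76.3) + 584*2.44*(T − (-19.9)) = 0
5661.5 T = 294891
T = 294891 / 5661.5 = 52.1 °C

T_f ≈ 52.1 °C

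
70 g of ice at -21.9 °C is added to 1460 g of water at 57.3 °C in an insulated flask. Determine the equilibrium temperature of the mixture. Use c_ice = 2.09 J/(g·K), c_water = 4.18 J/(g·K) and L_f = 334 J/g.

Net heat exchanged in the isolated system is zero:
warm ice to 0 °C: 70×2.09×(0 − (-21.9)) = 3204; melt ice: 70×334 = 23380; warm the meltwater: 292.6 T; water cools: 1460×4.18×(T − 57.3) = 6102.8(T − 57.3)
6395.4 T = 349690 − 26584 = 323106
T ≈ 50.52 °C. Since T > 0 °C, the all-ice-melts assumption holds.

T_f ≈ 50.5 °C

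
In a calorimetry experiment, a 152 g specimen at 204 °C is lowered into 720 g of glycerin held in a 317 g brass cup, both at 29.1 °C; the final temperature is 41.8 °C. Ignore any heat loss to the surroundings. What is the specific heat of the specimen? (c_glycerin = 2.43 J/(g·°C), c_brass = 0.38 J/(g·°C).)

c ≈ 0.963 J/(g·°C)

Energy conservation, ΣQ = 0:
152×c×(41.8 − 204) + 720×2.43×(41.8 − 29.1) + 317×0.38×(41.8 − 29.1) = 0
-24654 c = -23750
c = -23750/-24654 ≈ 0.9633 J/(g·°C)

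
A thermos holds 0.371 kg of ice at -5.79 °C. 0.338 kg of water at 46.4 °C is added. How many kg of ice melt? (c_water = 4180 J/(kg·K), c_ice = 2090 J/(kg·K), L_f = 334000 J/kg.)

Water can give up m c ΔT = 0.338·4180·46.4 = 65556 J before reaching 0 °C.
Warming the ice to 0 °C takes 0.371·2090·5.79 = 4489.5 J, leaving 61066 J for melting.
Melting all 0.371 kg of ice would need 0.371·334000 = 123914 J.
That's not enough to melt it all — equilibrium is at 0 °C with ice remaining.
Mass melted = 61066/334000 ≈ 0.1828 kg.

m_melted ≈ 0.183 kg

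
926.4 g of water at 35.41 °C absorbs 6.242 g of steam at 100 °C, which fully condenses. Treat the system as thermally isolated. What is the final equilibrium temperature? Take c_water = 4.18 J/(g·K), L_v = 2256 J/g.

T_f ≈ 39.5 °C

Heat gained plus heat lost sum to zero:
condense steam: −6.242×2256 = −14082
  condensate cools 100→T: 6.242×4.18×(T − 100) = 26.09(T − 100)
  water warms: 926.4×4.18×(T − 35.41) = 3872.4(T − 35.41)
3898.4 T = 14082 + 2609.2 + 137120 = 153811
T ≈ 39.45 °C, under the boiling point, so the assumption holds.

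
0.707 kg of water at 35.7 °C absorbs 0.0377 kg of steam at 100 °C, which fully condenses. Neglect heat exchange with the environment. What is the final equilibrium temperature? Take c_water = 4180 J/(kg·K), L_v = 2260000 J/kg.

T_f ≈ 66.3 °C

Let T be the final temperature. ΣQ_i = 0:
steam→water at 100 °C releases m L_v = 0.0377×2260000 = 85202
  condensed water 100 °C→T: 157.59(T − 100)
  original water: 2955.3(T − 35.7)
3112.8 T = 85202 + 15759 + 105503 = 206463
T ≈ 66.33 °C, under the boiling point, so the assumption holds.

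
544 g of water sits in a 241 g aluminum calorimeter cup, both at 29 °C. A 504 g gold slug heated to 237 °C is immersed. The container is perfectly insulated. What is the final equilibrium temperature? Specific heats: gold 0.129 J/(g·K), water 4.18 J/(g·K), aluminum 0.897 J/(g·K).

T_f ≈ 34.3 °C

T_f = Σ m_i c_i T_i / Σ m_i c_i:
T_f = (65.02·237 + 2273.9·29 + 216.18·29) / (65.02 + 2273.9 + 216.18)
    = 87622 / 2555.1 ≈ 34.29 °C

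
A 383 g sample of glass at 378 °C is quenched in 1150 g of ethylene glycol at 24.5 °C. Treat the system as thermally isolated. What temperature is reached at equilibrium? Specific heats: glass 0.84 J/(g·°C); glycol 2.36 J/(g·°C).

T_f ≈ 62.0 °C

Taking heat into each body as positive, Σ m c ΔT = 0:
383·0.84·(T − 378) + 1150·2.36·(T − 24.5) = 0
321.72(T − 378) + 2714(T − 24.5) = 0
(321.72 + 2714) T = 321.72·378 + 2714·24.5
T = 188103/3035.7 ≈ 61.96 °C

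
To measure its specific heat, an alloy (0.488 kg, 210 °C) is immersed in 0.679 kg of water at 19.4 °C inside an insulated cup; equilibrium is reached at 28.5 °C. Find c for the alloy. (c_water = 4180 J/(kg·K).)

c ≈ 292 J/(kg·K)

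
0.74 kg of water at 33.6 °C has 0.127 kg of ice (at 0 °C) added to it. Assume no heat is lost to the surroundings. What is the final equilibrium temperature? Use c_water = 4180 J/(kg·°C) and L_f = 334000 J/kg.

Net heat exchanged in the isolated system is zero:
melt ice: 0.127×334000 = 42418; warm the meltwater: 530.86 T; water cools: 0.74×4180×(T − 33.6) = 3093.2(T − 33.6)
3624.1 T = 103932 − 42418 = 61514
T ≈ 16.97 °C (positive, so assuming full melt was valid).

T_f ≈ 17.0 °C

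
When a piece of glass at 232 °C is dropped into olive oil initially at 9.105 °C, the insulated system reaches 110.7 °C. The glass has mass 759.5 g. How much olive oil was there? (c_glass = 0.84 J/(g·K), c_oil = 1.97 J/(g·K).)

m ≈ 387 g

Conservation of energy gives ΣQ = 0:
759.5·0.84·(110.7 − 232) + m·1.97·(110.7 − 9.105) = 0
200.14 m = 77387
m = 77387/200.14 ≈ 386.7 g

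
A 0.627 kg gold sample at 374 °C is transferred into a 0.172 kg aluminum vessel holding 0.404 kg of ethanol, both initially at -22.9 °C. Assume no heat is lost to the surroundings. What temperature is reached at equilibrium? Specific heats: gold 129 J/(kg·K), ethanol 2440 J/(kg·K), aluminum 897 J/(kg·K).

Net heat exchanged in the isolated system is zero:
0.627*129*(T − 374) + 0.404*2440*(T − (-22.9)) + 0.172*897*(T − (-22.9)) = 0
80.88(T − 374) + 985.76(T − (-22.9)) + 154.28(T − (-22.9)) = 0
(80.88 + 985.76 + 154.28) T = 80.88*374 + 985.76*(-22.9) + 154.28*(-22.9)
T = 4143.2 / 1220.9 = 3.39 °C

T_f ≈ 3.4 °C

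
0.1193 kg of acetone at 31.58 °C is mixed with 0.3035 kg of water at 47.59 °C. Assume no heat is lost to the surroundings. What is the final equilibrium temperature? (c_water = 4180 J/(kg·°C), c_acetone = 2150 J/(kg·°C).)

T_f = Σ m_i c_i T_i / Σ m_i c_i:
T_f = (1268.6×47.59 + 256.5×31.58) / (1268.6 + 256.5)
    = 68474 / 1525.1 ≈ 44.90 °C

T_f ≈ 44.9 °C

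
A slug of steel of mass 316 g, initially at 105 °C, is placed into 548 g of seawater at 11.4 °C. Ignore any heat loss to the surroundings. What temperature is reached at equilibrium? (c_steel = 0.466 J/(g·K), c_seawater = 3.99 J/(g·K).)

Taking heat into each body as positive, Σ m c ΔT = 0:
316·0.466·(T − 105) + 548·3.99·(T − 11.4) = 0
(147.26 + 2186.5) T = 147.26·105 + 2186.5·11.4
T = 40388 / 2333.8 = 17.3 °C

T_f ≈ 17.3 °C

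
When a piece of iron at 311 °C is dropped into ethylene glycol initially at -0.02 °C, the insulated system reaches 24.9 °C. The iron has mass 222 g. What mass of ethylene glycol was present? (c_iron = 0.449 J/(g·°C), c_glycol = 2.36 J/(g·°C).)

m ≈ 485 g

Heat lost by the iron = heat gained by the glycol:
222·0.449·(311 − 24.9) = m·2.36·(24.9 − (-0.02))
58.81 m = 28518  ⇒  m ≈ 484.9 g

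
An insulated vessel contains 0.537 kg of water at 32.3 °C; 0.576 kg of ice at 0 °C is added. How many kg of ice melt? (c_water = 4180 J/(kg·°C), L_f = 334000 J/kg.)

Cooling the water to 0 °C releases 0.537·4180·32.3 = 72503 J.
To melt every bit of ice: 0.576·334000 = 192384 J.
72503 J < 192384 J, so only part of the ice melts and the system sits at 0 °C.
m_melt = 72503 / L_f = 0.2171 kg.

m_melted ≈ 0.217 kg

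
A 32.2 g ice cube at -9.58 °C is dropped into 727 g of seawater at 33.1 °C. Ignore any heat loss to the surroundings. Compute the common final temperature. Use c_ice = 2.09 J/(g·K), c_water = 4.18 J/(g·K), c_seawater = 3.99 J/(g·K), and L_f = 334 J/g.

Energy conservation, ΣQ = 0:
warm ice to 0 °C: 32.2·2.09·(0 − (-9.58)) = 644.71
  fusion: m_ice L_f = 32.2·334 = 10755
  meltwater 0→T: 32.2·4.18·T = 134.6 T
  seawater cools: 727·3.99·(T − 33.1) = 2900.7(T − 33.1)
3035.3 T = 96014 − 11400 = 84615
T ≈ 27.88 °C — above 0 °C, consistent with complete melting.

T_f ≈ 27.9 °C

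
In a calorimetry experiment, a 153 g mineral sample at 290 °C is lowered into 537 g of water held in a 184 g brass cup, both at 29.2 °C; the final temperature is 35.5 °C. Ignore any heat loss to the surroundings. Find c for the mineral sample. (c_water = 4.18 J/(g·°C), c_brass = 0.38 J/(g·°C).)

Energy conservation, ΣQ = 0:
153·c·(35.5 − 290) + 537·4.18·(35.5 − 29.2) + 184·0.38·(35.5 − 29.2) = 0
-38938 c = -14582
c = -14582/-38938 ≈ 0.3745 J/(g·°C)

c ≈ 0.374 J/(g·°C)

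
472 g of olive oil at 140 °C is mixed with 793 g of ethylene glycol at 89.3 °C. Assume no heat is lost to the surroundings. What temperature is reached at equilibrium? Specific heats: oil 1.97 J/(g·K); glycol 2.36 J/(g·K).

T_f ≈ 106.1 °C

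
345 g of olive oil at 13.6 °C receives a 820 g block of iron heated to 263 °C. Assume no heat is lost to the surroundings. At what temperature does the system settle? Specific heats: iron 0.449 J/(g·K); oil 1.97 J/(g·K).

Heat lost by the iron equals heat gained by the oil:
820·0.449·(263 − T) = 345·1.97·(T − 13.6)
368.18(263 − T) = 679.65(T − 13.6)
1047.8 T = 106075  ⇒  T ≈ 101.23 °C

T_f ≈ 101.2 °C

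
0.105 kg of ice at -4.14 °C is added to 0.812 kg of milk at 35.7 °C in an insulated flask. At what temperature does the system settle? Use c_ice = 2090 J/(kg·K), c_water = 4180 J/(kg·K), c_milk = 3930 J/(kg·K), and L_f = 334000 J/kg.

T_f ≈ 21.5 °C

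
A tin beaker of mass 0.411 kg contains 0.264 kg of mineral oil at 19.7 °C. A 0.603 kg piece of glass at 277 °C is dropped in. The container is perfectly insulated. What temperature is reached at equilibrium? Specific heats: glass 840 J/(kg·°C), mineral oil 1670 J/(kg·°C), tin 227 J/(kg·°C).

T_f ≈ 144.9 °C

Net heat exchanged in the isolated system is zero:
0.603×840×(T − 277) + 0.264×1670×(T − 19.7) + 0.411×227×(T − 19.7) = 0
(506.52 + 440.88 + 93.3) T = 506.52×277 + 440.88×19.7 + 93.3×19.7
T = 150829 / 1040.7 = 145 °C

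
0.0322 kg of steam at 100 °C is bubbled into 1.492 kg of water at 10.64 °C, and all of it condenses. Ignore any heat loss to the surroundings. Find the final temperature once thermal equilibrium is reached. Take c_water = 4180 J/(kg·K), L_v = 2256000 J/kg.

Energy balance with sensible and latent terms:
latent heat released on condensation: 0.0322·2256000 = 72643; condensed water 100 °C→T: 134.6(T − 100); original water: 6236.6(T − 10.64)
6371.2 T = 72643 + 13460 + 66357 = 152460
T ≈ 23.93 °C (< 100 °C, so full condensation is consistent).

T_f ≈ 23.9 °C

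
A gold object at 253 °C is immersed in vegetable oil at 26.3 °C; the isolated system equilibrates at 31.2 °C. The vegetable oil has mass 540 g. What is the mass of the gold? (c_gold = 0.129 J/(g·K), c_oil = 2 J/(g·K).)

m ≈ 185 g

Conservation of energy gives ΣQ = 0:
m×0.129×(31.2 − 253) + 540×2×(31.2 − 26.3) = 0
-28.61 m = -5292
m = -5292/-28.61 ≈ 185 g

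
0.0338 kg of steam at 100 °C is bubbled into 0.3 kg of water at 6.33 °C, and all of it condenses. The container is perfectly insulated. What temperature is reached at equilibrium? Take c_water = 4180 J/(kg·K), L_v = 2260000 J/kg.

Energy balance with sensible and latent terms:
latent heat released on condensation: 0.0338×2260000 = 76388; condensed water 100 °C→T: 141.28(T − 100); original water: 1254(T − 6.33)
1395.3 T = 76388 + 14128 + 7937.8 = 98454
T ≈ 70.56 °C (< 100 °C, so full condensation is consistent).

T_f ≈ 70.6 °C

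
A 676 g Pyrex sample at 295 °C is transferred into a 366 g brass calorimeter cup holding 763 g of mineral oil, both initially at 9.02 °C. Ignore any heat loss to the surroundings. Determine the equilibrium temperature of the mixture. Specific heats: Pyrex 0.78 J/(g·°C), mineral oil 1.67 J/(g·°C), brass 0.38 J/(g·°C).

T_f ≈ 86.7 °C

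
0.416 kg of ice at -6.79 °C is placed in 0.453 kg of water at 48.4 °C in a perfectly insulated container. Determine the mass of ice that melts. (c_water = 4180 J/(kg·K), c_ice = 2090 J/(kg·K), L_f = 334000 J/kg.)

m_melted ≈ 0.257 kg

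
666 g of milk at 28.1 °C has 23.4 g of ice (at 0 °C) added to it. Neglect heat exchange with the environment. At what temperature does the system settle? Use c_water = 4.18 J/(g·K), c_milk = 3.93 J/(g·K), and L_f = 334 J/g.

Setting the total heat transfer to zero:
melt ice: 23.4·334 = 7815.6; meltwater 0→T: 23.4·4.18·T = 97.81 T; milk cools: 666·3.93·(T − 28.1) = 2617.4(T − 28.1)
2715.2 T = 73548 − 7815.6 = 65733
T ≈ 24.21 °C (positive, so assuming full melt was valid).

T_f ≈ 24.2 °C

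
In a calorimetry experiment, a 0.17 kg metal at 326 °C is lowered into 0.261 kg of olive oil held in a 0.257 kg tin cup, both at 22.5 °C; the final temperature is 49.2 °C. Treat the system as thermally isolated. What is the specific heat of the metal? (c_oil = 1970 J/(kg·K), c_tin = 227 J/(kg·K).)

c ≈ 325 J/(kg·K)

Taking heat into each body as positive, Σ m c ΔT = 0:
0.17·c·(49.2 − 326) + 0.261·1970·(49.2 − 22.5) + 0.257·227·(49.2 − 22.5) = 0
-47.06 c = -15286
c = -15286/-47.06 ≈ 324.8 J/(kg·K)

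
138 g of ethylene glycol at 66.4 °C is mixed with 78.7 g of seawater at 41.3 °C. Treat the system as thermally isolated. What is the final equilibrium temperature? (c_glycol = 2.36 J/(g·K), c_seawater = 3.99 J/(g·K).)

With ΣQ=0 the equilibrium temperature is the m·c-weighted mean:
T_f = (325.68×66.4 + 314.01×41.3) / (325.68 + 314.01)
    = 34594 / 639.69 ≈ 54.08 °C

T_f ≈ 54.1 °C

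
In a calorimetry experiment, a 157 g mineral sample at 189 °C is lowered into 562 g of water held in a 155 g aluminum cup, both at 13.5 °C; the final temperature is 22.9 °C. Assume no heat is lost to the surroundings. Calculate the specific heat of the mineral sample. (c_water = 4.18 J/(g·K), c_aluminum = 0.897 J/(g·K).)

c ≈ 0.897 J/(g·K)

Conservation of energy gives ΣQ = 0:
157·c·(22.9 − 189) + 562·4.18·(22.9 − 13.5) + 155·0.897·(22.9 − 13.5) = 0
-26078 c = -23389
c = -23389/-26078 ≈ 0.8969 J/(g·K)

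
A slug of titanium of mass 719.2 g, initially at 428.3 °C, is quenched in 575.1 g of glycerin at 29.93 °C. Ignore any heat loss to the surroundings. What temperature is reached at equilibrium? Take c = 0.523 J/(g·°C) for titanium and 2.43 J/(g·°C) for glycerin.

T_f ≈ 114.4 °C

Net heat exchanged in the isolated system is zero:
719.2·0.523·(T − 428.3) + 575.1·2.43·(T − 29.93) = 0
376.14(T − 428.3) + 1397.5(T − 29.93) = 0
(376.14 + 1397.5) T = 376.14·428.3 + 1397.5·29.93
T = 202928 / 1773.6 = 114 °C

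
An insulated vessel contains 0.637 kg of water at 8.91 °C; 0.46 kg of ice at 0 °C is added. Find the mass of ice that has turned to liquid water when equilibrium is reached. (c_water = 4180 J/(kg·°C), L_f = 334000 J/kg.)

m_melted ≈ 0.071 kg

Water can give up m c ΔT = 0.637·4180·8.91 = 23724 J before reaching 0 °C.
Melting all 0.46 kg of ice would need 0.46·334000 = 153640 J.
23724 J < 153640 J, so only part of the ice melts and the system sits at 0 °C.
Mass melted = 23724/334000 ≈ 0.07103 kg.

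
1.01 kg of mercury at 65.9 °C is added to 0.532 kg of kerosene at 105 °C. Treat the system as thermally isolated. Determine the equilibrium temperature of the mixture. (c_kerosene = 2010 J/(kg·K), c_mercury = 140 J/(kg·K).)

T_f ≈ 100.4 °C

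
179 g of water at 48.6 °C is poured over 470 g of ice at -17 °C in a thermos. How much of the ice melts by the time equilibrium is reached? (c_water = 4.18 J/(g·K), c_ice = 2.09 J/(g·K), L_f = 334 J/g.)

m_melted ≈ 58.9 g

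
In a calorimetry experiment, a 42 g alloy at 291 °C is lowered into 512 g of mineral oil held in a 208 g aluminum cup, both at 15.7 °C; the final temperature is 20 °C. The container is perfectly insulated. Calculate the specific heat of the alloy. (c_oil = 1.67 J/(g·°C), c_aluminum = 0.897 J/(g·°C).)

c ≈ 0.394 J/(g·°C)

Heat gained plus heat lost sum to zero:
42·c·(20 − 291) + 512·1.67·(20 − 15.7) + 208·0.897·(20 − 15.7) = 0
-11382 c = -4478.9
c = -4478.9/-11382 ≈ 0.3935 J/(g·°C)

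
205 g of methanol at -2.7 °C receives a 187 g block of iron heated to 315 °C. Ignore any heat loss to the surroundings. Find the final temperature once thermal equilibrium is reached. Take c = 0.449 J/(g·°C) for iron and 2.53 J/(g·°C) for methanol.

T_f ≈ 41.6 °C

Net heat exchanged in the isolated system is zero:
187·0.449·(T − 315) + 205·2.53·(T − (-2.7)) = 0
(83.96 + 518.65) T = 83.96·315 + 518.65·(-2.7)
T = 25048 / 602.61 = 41.6 °C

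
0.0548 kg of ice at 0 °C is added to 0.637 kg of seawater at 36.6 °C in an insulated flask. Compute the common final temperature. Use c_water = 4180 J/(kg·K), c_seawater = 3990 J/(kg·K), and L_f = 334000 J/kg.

T_f ≈ 27.0 °C

Net heat exchanged in the isolated system is zero:
latent heat to melt: 0.0548×334000 = 18303; meltwater 0→T: 0.0548×4180×T = 229.06 T; seawater: 2541.6(T − 36.6)
2770.7 T = 93024 − 18303 = 74720
T ≈ 26.97 °C (positive, so assuming full melt was valid).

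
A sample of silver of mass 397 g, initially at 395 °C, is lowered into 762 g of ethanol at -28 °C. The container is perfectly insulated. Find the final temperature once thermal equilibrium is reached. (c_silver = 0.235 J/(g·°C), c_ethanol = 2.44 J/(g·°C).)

T_f = Σ m_i c_i T_i / Σ m_i c_i:
T_f = (93.3*395 + 1859.3*(-28)) / (93.3 + 1859.3)
    = -15208 / 1952.6 ≈ -7.79 °C

T_f ≈ -7.8 °C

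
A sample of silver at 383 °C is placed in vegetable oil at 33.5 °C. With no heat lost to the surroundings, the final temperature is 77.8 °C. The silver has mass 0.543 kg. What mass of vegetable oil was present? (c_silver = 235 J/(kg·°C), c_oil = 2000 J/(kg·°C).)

m ≈ 0.44 kg

Let T be the final temperature. ΣQ_i = 0:
0.543×235×(77.8 − 383) + m×2000×(77.8 − 33.5) = 0
88600 m = 38945
m = 38945/88600 ≈ 0.4396 kg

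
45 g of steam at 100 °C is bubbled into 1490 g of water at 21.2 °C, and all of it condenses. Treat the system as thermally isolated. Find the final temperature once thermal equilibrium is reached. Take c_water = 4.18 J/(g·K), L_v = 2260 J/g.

T_f ≈ 39.4 °C

Energy conservation, ΣQ = 0:
steam→water at 100 °C releases m L_v = 45·2260 = 101700; condensed water 100 °C→T: 188.1(T − 100); original water: 6228.2(T − 21.2)
6416.3 T = 101700 + 18810 + 132038 = 252548
T ≈ 39.36 °C — below 100 °C, confirming all the steam condensed.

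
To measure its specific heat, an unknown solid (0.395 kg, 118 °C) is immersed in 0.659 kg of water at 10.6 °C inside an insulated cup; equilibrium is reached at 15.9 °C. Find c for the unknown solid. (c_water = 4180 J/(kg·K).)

c ≈ 362 J/(kg·K)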